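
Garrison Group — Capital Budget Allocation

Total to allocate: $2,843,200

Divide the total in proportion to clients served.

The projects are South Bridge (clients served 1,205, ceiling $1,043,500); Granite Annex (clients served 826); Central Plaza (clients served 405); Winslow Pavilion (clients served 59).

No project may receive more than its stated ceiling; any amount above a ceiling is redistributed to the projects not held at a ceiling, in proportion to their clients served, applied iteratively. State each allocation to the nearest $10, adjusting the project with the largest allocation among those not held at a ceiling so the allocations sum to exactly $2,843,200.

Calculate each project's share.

South Bridge: $1,043,500 · Granite Annex: $1,152,370 · Central Plaza: $565,020 · Winslow Pavilion: $82,310

Total clients served = 2,495.
Proportional shares (ignoring caps): South Bridge 1,373,168.74; Granite Annex 941,275.83; Central Plaza 461,521.44; Winslow Pavilion 67,233.99.
Capped: South Bridge ($1,043,500); residual $1,799,700 reallocated over remaining clients served 1,290.
Shares after redistribution: Granite Annex 1,152,366.05 → $1,152,370; Central Plaza 565,022.09 → $565,020; Winslow Pavilion 82,311.86 → $82,310.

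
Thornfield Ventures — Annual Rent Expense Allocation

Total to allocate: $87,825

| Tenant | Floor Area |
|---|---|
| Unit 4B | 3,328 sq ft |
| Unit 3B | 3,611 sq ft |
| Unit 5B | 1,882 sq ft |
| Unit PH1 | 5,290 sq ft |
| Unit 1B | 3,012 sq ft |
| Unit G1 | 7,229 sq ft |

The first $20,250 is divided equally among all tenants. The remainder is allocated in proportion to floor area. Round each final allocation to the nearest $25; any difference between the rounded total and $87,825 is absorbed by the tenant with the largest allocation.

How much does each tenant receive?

Unit 4B: $12,600 | Unit 3B: $13,400 | Unit 5B: $8,600 | Unit PH1: $18,050 | Unit 1B: $11,725 | Unit G1: $23,450

Equal tier: $20,250 ÷ 6 = $3,375 apiece.
Remainder $67,575 by floor area (total 24,352): Unit 4B 9,234.95 → $9,225; Unit 3B 10,020.26 → $10,025; Unit 5B 5,222.41 → $5,225; Unit PH1 14,679.36 → $14,675; Unit 1B 8,358.08 → $8,350; Unit G1 20,059.94 → $20,050.
Rounding difference +$25 on remainder applied to Unit G1.
Totals: Unit 4B $3,375 + $9,225 = $12,600; Unit 3B $3,375 + $10,025 = $13,400; Unit 5B $3,375 + $5,225 = $8,600; Unit PH1 $3,375 + $14,675 = $18,050; Unit 1B $3,375 + $8,350 = $11,725; Unit G1 $3,375 + $20,075 = $23,450.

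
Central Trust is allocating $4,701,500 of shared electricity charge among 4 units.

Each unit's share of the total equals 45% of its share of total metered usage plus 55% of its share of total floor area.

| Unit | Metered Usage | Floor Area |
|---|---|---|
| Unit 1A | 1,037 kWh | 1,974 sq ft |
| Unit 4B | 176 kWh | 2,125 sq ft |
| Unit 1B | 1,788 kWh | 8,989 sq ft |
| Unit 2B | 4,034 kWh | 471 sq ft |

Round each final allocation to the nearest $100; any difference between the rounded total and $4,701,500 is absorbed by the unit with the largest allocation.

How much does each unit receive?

Unit 1A: $688,300 · Unit 4B: $458,200 · Unit 1B: $2,252,000 · Unit 2B: $1,303,000

Metered usage total 7,035; floor area total 13,559.
Combined weights (45% metered usage + 55% floor area): Unit 1A 0.1464; Unit 4B 0.0975; Unit 1B 0.4790; Unit 2B 0.2771.
Proportional shares: Unit 1A 688,322.63; Unit 4B 458,186.35; Unit 1B 2,251,999.57; Unit 2B 1,302,991.44.
After rounding ($100): Unit 1A $688,300; Unit 4B $458,200; Unit 1B $2,252,000; Unit 2B $1,303,000. Sum = $4,701,500.
Sum already equals the total — no adjustment.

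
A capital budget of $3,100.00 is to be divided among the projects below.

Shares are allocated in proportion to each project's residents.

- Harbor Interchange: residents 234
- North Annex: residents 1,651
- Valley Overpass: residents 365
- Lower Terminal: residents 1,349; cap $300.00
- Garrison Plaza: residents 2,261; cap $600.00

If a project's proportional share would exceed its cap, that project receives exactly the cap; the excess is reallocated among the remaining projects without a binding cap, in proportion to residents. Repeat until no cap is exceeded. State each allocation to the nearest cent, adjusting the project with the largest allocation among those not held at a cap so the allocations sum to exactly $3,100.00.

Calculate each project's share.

Harbor Interchange: $228.80; North Annex: $1,614.31; Valley Overpass: $356.89; Lower Terminal: $300.00; Garrison Plaza: $600.00

Combined residents = 5,860.
Pro-rata shares before constraints: Harbor Interchange 123.7884; North Annex 873.3959; Valley Overpass 193.0887; Lower Terminal 713.6348; Garrison Plaza 1,196.0922.
Cap binds for Lower Terminal ($300.00), Garrison Plaza ($600.00); balance $2,200.00 reallocated over remaining residents 2,250.
Shares after redistribution: Harbor Interchange 228.8000 → $228.80; North Annex 1,614.3111 → $1,614.31; Valley Overpass 356.8889 → $356.89.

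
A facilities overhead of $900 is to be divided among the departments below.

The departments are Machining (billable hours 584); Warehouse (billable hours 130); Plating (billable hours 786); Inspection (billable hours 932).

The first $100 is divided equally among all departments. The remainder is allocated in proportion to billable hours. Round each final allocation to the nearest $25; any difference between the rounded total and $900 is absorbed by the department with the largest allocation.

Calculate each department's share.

Machining: $225; Warehouse: $75; Plating: $275; Inspection: $325

First tranche $100 split equally: $25 each.
Remainder $800 by billable hours (total 2,432): Machining 192.11 → $200; Warehouse 42.76 → $50; Plating 258.55 → $250; Inspection 306.58 → $300.
Totals: Machining $25 + $200 = $225; Warehouse $25 + $50 = $75; Plating $25 + $250 = $275; Inspection $25 + $300 = $325.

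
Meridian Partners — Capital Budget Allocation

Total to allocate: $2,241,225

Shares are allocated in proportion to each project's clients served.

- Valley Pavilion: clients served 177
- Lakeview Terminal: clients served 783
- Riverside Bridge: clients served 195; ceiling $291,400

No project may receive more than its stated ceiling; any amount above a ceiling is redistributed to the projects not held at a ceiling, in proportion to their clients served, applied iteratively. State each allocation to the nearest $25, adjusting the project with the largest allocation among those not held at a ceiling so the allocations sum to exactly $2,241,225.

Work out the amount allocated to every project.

Valley Pavilion: $359,500 · Lakeview Terminal: $1,590,325 · Riverside Bridge: $291,400

Combined clients served = 1,155.
Unconstrained shares: Valley Pavilion 343,460.45; Lakeview Terminal 1,519,375.91; Riverside Bridge 378,388.64.
Cap binds for Riverside Bridge ($291,400); residual $1,949,825 reallocated over remaining clients served 960.
Remaining shares: Valley Pavilion 359,498.98 → $359,500; Lakeview Terminal 1,590,326.02 → $1,590,325.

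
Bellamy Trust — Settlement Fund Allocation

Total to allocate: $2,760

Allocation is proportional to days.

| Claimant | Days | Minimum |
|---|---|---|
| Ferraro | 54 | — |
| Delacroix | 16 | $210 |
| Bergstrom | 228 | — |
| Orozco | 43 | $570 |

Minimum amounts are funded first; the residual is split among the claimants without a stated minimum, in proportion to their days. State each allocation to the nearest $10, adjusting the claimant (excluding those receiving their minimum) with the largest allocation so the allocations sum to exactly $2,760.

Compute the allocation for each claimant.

Ferraro: $380 · Delacroix: $210 · Bergstrom: $1,600 · Orozco: $570

Minimums first: Delacroix $210; Orozco $570. Remaining pool $1,980.
Remaining pool split over remaining days 282: Ferraro 379.15 → $380; Bergstrom 1,600.85 → $1,600.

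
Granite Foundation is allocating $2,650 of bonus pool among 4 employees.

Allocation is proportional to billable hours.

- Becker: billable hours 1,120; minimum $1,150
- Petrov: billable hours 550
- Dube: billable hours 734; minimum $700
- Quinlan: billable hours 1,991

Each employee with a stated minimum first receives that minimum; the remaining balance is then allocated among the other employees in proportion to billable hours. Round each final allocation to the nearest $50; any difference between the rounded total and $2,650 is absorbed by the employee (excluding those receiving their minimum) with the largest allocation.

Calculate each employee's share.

Becker: $1,150 | Petrov: $150 | Dube: $700 | Quinlan: $650

Minimums first: Becker $1,150; Dube $700. Residual $800.
Residual split over remaining billable hours 2,541: Petrov 173.16 → $150; Quinlan 626.84 → $650.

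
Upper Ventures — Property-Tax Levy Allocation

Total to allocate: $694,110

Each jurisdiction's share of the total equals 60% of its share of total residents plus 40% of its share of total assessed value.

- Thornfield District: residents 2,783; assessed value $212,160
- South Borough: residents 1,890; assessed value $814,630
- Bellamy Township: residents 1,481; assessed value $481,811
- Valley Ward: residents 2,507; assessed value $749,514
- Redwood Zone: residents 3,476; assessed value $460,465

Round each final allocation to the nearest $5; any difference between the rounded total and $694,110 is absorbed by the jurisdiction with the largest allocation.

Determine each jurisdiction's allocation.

Residents total 12,137; assessed value total 2,718,580.
Blended shares (60% residents + 40% assessed value): Thornfield District 0.1688; South Borough 0.2133; Bellamy Township 0.1441; Valley Ward 0.2342; Redwood Zone 0.2396.
Pro-rata amounts: Thornfield District 117,162.71; South Borough 148,049.78; Bellamy Township 100,025.21; Valley Ward 162,571.18; Redwood Zone 166,301.12.
Rounded to nearest $5: Thornfield District $117,165; South Borough $148,050; Bellamy Township $100,025; Valley Ward $162,570; Redwood Zone $166,300. Sum = $694,110.
Sum already equals the total — no adjustment.

Thornfield District: $117,165 | South Borough: $148,050 | Bellamy Township: $100,025 | Valley Ward: $162,570 | Redwood Zone: $166,300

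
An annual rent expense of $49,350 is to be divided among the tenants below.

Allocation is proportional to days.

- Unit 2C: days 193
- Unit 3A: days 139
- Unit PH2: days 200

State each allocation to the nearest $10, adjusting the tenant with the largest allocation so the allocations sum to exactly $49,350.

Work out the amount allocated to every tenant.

Days total: 532.
Raw shares: Unit 2C 193/532 × $49,350 = 17,903.29; Unit 3A 139/532 × $49,350 = 12,894.08; Unit PH2 200/532 × $49,350 = 18,552.63.
After rounding ($10): Unit 2C $17,900; Unit 3A $12,890; Unit PH2 $18,550. Sum = $49,340.
Difference $49,350 − $49,340 = +$10 applied to largest allocation (Unit PH2): Unit PH2 becomes $18,560.

Unit 2C: $17,900 · Unit 3A: $12,890 · Unit PH2: $18,560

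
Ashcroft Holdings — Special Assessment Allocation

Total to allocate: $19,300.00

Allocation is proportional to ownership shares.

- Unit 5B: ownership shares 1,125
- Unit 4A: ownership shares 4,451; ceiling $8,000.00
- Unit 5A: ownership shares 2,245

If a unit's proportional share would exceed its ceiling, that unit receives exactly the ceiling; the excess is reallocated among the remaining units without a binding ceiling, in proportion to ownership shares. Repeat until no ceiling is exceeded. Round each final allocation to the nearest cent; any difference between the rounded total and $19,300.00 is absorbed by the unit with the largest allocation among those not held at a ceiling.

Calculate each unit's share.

Total ownership shares = 7,821.
Unconstrained shares: Unit 5B 2,776.1795; Unit 4A 10,983.8000; Unit 5A 5,540.0205.
Cap binds for Unit 4A ($8,000.00); remaining pool $11,300.00 reallocated over remaining ownership shares 3,370.
Remaining shares: Unit 5B 3,772.2552 → $3,772.26; Unit 5A 7,527.7448 → $7,527.74.

Unit 5B: $3,772.26 · Unit 4A: $8,000.00 · Unit 5A: $7,527.74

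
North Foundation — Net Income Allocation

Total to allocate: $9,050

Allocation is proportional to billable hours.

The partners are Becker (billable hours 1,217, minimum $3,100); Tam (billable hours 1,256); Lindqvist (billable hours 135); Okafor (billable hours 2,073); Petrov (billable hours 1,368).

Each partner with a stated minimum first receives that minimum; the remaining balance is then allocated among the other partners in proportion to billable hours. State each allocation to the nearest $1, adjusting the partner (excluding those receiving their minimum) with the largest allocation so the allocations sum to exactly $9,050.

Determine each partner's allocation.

Becker: $3,100 | Tam: $1,547 | Lindqvist: $166 | Okafor: $2,552 | Petrov: $1,685

Guaranteed amounts: Becker $3,100. Remaining pool $5,950.
Remaining pool split over remaining billable hours 4,832: Tam 1,546.61 → $1,547; Lindqvist 166.24 → $166; Okafor 2,552.64 → $2,553; Petrov 1,684.52 → $1,685.
Rounding difference −$1 applied to Okafor → $2,552.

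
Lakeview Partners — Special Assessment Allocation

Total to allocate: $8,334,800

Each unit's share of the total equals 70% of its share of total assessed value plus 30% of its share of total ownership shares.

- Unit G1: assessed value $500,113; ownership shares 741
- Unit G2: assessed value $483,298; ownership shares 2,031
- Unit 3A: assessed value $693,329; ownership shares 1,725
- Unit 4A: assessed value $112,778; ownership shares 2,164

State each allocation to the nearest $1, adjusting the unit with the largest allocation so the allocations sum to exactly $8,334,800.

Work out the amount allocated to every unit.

Totals — assessed value 1,789,518, ownership shares 6,661.
Blended shares (70% assessed value + 30% ownership shares): Unit G1 0.2290; Unit G2 0.2805; Unit 3A 0.3489; Unit 4A 0.1416.
Raw shares: Unit G1 1,908,677.21; Unit G2 2,338,102.07; Unit 3A 2,907,997.65; Unit 4A 1,180,023.07.
After rounding ($1): Unit G1 $1,908,677; Unit G2 $2,338,102; Unit 3A $2,907,998; Unit 4A $1,180,023. Sum = $8,334,800.
Sum already equals the total — no adjustment.

Unit G1: $1,908,677 | Unit G2: $2,338,102 | Unit 3A: $2,907,998 | Unit 4A: $1,180,023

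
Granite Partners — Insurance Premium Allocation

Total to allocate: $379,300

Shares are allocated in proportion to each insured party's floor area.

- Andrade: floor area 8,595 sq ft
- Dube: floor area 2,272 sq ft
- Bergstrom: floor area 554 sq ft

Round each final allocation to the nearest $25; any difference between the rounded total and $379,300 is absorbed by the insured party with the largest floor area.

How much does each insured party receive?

Floor area total: 8,595 + 2,272 + 554 = 11,421.
Pro-rata amounts: Andrade 285,446.41; Dube 75,454.83; Bergstrom 18,398.76.
At nearest $25: Andrade $285,450; Dube $75,450; Bergstrom $18,400. Sum = $379,300.
No rounding difference to absorb.

Andrade: $285,450 | Dube: $75,450 | Bergstrom: $18,400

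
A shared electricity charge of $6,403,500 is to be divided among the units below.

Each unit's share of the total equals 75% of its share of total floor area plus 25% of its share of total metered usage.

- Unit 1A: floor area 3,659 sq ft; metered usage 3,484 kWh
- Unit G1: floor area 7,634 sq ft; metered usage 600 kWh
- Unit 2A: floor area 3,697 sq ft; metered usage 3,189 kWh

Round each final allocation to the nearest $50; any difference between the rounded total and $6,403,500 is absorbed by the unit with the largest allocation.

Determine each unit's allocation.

Floor area total 14,990; metered usage total 7,273.
Composite weights (75% floor area + 25% metered usage): Unit 1A 0.3028; Unit G1 0.4026; Unit 2A 0.2946.
Pro-rata amounts: Unit 1A 1,939,172.27; Unit G1 2,577,913.75; Unit 2A 1,886,413.98.
After rounding ($50): Unit 1A $1,939,150; Unit G1 $2,577,900; Unit 2A $1,886,400. Sum = $6,403,450.
Difference $6,403,500 − $6,403,450 = +$50 applied to largest allocation (Unit G1): Unit G1 becomes $2,577,950.

Unit 1A: $1,939,150 | Unit G1: $2,577,950 | Unit 2A: $1,886,400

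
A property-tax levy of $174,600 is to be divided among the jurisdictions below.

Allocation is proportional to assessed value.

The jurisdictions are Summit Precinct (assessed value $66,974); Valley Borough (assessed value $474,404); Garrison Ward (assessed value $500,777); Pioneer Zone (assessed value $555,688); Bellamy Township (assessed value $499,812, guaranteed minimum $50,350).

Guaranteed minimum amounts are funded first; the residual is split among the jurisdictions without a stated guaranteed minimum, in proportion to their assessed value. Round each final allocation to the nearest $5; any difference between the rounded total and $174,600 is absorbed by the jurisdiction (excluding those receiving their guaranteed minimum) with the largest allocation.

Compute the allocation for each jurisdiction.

Minimums first: Bellamy Township $50,350. Balance $124,250.
Balance split over remaining assessed value 1,597,843: Summit Precinct 5,207.97 → $5,210; Valley Borough 36,890.17 → $36,890; Garrison Ward 38,940.96 → $38,940; Pioneer Zone 43,210.90 → $43,210.

Summit Precinct: $5,210 | Valley Borough: $36,890 | Garrison Ward: $38,940 | Pioneer Zone: $43,210 | Bellamy Township: $50,350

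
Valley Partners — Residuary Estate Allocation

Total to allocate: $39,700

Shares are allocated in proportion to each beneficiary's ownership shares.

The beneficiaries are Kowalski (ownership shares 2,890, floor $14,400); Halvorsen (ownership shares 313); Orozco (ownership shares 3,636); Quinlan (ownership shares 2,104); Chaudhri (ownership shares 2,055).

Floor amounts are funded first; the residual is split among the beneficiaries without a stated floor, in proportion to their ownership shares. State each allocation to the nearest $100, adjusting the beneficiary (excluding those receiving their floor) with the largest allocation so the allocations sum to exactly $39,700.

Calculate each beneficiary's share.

Kowalski: $14,400 · Halvorsen: $1,000 · Orozco: $11,300 · Quinlan: $6,600 · Chaudhri: $6,400

Minimums first: Kowalski $14,400. Residual $25,300.
Residual split over remaining ownership shares 8,108: Halvorsen 976.68 → $1,000; Orozco 11,345.68 → $11,300; Quinlan 6,565.27 → $6,600; Chaudhri 6,412.37 → $6,400.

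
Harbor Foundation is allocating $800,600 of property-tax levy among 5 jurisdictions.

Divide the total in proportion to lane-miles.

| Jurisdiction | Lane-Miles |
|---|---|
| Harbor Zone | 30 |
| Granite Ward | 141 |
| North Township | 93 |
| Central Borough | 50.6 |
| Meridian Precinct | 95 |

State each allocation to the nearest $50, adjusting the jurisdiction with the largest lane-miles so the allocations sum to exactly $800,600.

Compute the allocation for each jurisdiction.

Combined lane-miles = 409.6.
Proportional shares: Harbor Zone 30/409.6 × $800,600 = 58,637.70; Granite Ward 141/409.6 × $800,600 = 275,597.17; North Township 93/409.6 × $800,600 = 181,776.86; Central Borough 50.6/409.6 × $800,600 = 98,902.25; Meridian Precinct 95/409.6 × $800,600 = 185,686.04.
After rounding ($50): Harbor Zone $58,650; Granite Ward $275,600; North Township $181,800; Central Borough $98,900; Meridian Precinct $185,700. Sum = $800,650.
Difference $800,600 − $800,650 = −$50 applied to largest lane-miles (Granite Ward): Granite Ward becomes $275,550.

Harbor Zone: $58,650 · Granite Ward: $275,550 · North Township: $181,800 · Central Borough: $98,900 · Meridian Precinct: $185,700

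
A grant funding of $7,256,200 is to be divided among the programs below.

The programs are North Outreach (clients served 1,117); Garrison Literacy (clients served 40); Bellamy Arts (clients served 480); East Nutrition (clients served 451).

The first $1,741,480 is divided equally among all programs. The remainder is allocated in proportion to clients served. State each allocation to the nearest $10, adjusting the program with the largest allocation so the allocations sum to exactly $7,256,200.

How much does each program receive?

North Outreach: $3,385,530 · Garrison Literacy: $541,020 · Bellamy Arts: $1,703,120 · East Nutrition: $1,626,530

First tranche $1,741,480 split equally: $435,370 each.
Remainder $5,514,720 by clients served (total 2,088): North Outreach 2,950,163.91 → $2,950,160; Garrison Literacy 105,645.98 → $105,650; Bellamy Arts 1,267,751.72 → $1,267,750; East Nutrition 1,191,158.39 → $1,191,160.
Totals: North Outreach $435,370 + $2,950,160 = $3,385,530; Garrison Literacy $435,370 + $105,650 = $541,020; Bellamy Arts $435,370 + $1,267,750 = $1,703,120; East Nutrition $435,370 + $1,191,160 = $1,626,530.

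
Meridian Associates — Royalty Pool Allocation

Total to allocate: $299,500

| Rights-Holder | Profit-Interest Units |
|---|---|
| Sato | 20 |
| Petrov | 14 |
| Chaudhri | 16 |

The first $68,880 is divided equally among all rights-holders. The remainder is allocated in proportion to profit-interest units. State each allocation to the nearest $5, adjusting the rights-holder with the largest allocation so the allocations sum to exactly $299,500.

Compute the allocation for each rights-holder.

Sato: $115,205 | Petrov: $87,535 | Chaudhri: $96,760

$68,880 shared equally gives $22,960 per rights-holder.
Remainder $230,620 by profit-interest units (total 50): Sato 92,248.00 → $92,250; Petrov 64,573.60 → $64,575; Chaudhri 73,798.40 → $73,800.
Rounding difference −$5 on remainder applied to Sato.
Totals: Sato $22,960 + $92,245 = $115,205; Petrov $22,960 + $64,575 = $87,535; Chaudhri $22,960 + $73,800 = $96,760.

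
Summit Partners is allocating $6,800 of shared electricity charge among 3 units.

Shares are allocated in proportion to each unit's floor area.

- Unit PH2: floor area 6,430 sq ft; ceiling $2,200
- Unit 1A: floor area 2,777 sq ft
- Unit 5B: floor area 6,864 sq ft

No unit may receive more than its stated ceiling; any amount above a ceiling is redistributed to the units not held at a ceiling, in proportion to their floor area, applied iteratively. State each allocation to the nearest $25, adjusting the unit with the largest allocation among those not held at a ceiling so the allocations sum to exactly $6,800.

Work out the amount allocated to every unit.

Unit PH2: $2,200 · Unit 1A: $1,325 · Unit 5B: $3,275

Combined floor area = 16,071.
Proportional shares (ignoring caps): Unit PH2 2,720.68; Unit 1A 1,175.01; Unit 5B 2,904.31.
Cap binds for Unit PH2 ($2,200); remaining pool $4,600 reallocated over remaining floor area 9,641.
Shares after redistribution: Unit 1A 1,324.99 → $1,325; Unit 5B 3,275.01 → $3,275.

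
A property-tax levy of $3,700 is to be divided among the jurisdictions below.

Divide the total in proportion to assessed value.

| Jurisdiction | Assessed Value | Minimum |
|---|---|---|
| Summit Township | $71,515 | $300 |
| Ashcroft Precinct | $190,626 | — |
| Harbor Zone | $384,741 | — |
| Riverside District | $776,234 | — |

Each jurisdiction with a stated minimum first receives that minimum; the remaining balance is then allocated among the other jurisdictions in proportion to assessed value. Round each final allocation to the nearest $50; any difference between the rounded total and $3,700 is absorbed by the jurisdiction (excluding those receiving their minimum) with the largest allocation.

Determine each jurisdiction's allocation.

Guaranteed amounts: Summit Township $300. Balance $3,400.
Balance split over remaining assessed value 1,351,601: Ashcroft Precinct 479.53 → $500; Harbor Zone 967.83 → $950; Riverside District 1,952.64 → $1,950.

Summit Township: $300 | Ashcroft Precinct: $500 | Harbor Zone: $950 | Riverside District: $1,950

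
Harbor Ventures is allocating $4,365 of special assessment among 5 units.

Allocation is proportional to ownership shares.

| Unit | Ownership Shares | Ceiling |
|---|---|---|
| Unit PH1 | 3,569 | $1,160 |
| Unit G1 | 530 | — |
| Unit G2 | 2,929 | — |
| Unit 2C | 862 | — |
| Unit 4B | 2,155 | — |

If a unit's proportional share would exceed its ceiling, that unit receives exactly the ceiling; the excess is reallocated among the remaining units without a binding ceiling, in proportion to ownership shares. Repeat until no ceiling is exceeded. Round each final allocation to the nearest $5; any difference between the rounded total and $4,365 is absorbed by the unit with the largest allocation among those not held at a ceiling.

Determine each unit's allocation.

Sum of ownership shares: 10,045.
Pro-rata shares before constraints: Unit PH1 1,550.89; Unit G1 230.31; Unit G2 1,272.78; Unit 2C 374.58; Unit 4B 936.44.
Cap binds for Unit PH1 ($1,160); residual $3,205 reallocated over remaining ownership shares 6,476.
Remaining shares: Unit G1 262.30 → $260; Unit G2 1,449.57 → $1,450; Unit 2C 426.61 → $425; Unit 4B 1,066.52 → $1,065.
Rounding difference +$5 applied to Unit G2 → $1,455.

Unit PH1: $1,160; Unit G1: $260; Unit G2: $1,455; Unit 2C: $425; Unit 4B: $1,065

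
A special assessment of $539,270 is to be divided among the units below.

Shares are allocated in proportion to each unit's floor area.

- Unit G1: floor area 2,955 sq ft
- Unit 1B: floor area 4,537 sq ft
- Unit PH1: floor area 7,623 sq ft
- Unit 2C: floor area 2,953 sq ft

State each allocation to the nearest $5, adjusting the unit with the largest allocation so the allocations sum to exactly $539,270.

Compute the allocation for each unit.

Unit G1: $88,195 · Unit 1B: $135,415 · Unit PH1: $227,525 · Unit 2C: $88,135

Floor area total: 18,068.
Raw shares: Unit G1 2,955/18,068 × $539,270 = 88,196.97; Unit 1B 4,537/18,068 × $539,270 = 135,414.43; Unit PH1 7,623/18,068 × $539,270 = 227,521.32; Unit 2C 2,953/18,068 × $539,270 = 88,137.28.
After rounding ($5): Unit G1 $88,195; Unit 1B $135,415; Unit PH1 $227,520; Unit 2C $88,135. Sum = $539,265.
Difference $539,270 − $539,265 = +$5 applied to largest allocation (Unit PH1): Unit PH1 becomes $227,525.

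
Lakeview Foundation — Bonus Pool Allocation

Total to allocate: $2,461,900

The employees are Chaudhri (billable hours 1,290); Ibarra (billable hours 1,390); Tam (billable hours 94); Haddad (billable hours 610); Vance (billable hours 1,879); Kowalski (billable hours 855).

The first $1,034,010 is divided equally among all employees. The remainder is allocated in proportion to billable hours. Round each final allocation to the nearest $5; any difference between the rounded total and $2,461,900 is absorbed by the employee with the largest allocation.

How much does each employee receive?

Chaudhri: $473,410 · Ibarra: $496,750 · Tam: $194,275 · Haddad: $314,705 · Vance: $610,875 · Kowalski: $371,885

$1,034,010 shared equally gives $172,335 per employee.
Remainder $1,427,890 by billable hours (total 6,118): Chaudhri 301,075.20 → $301,075; Ibarra 324,414.37 → $324,415; Tam 21,938.81 → $21,940; Haddad 142,368.90 → $142,370; Vance 438,542.88 → $438,545; Kowalski 199,549.84 → $199,550.
Rounding difference −$5 on remainder applied to Vance.
Totals: Chaudhri $172,335 + $301,075 = $473,410; Ibarra $172,335 + $324,415 = $496,750; Tam $172,335 + $21,940 = $194,275; Haddad $172,335 + $142,370 = $314,705; Vance $172,335 + $438,540 = $610,875; Kowalski $172,335 + $199,550 = $371,885.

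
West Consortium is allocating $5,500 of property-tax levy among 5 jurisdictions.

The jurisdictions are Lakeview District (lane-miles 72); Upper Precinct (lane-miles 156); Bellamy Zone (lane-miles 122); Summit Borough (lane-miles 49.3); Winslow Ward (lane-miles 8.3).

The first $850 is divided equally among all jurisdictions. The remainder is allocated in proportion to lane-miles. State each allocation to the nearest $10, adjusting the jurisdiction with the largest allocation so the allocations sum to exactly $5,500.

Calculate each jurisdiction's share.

First tranche $850 split equally: $170 each.
Remainder $4,650 by lane-miles (total 407.6): Lakeview District 821.39 → $820; Upper Precinct 1,779.69 → $1,780; Bellamy Zone 1,391.81 → $1,390; Summit Borough 562.43 → $560; Winslow Ward 94.69 → $90.
Rounding difference +$10 on remainder applied to Upper Precinct.
Totals: Lakeview District $170 + $820 = $990; Upper Precinct $170 + $1,790 = $1,960; Bellamy Zone $170 + $1,390 = $1,560; Summit Borough $170 + $560 = $730; Winslow Ward $170 + $90 = $260.

Lakeview District: $990; Upper Precinct: $1,960; Bellamy Zone: $1,560; Summit Borough: $730; Winslow Ward: $260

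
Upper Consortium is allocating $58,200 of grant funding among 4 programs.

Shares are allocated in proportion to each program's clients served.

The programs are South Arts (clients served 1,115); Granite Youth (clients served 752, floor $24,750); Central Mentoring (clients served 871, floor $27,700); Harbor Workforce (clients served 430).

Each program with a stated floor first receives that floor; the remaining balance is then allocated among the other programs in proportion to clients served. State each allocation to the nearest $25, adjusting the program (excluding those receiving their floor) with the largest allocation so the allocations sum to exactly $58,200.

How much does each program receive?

South Arts: $4,150; Granite Youth: $24,750; Central Mentoring: $27,700; Harbor Workforce: $1,600

Minimums first: Granite Youth $24,750; Central Mentoring $27,700. Balance $5,750.
Balance split over remaining clients served 1,545: South Arts 4,149.68 → $4,150; Harbor Workforce 1,600.32 → $1,600.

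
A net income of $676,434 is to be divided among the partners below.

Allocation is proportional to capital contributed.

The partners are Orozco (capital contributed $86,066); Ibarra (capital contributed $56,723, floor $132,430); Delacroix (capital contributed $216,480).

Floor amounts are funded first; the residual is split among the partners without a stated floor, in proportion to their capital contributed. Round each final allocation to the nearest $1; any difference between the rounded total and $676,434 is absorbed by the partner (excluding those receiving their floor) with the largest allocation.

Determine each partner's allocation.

Fund the minimums — Ibarra $132,430. Remaining pool $544,004.
Remaining pool split over remaining capital contributed 302,546: Orozco 154,754.15 → $154,754; Delacroix 389,249.85 → $389,250.

Orozco: $154,754; Ibarra: $132,430; Delacroix: $389,250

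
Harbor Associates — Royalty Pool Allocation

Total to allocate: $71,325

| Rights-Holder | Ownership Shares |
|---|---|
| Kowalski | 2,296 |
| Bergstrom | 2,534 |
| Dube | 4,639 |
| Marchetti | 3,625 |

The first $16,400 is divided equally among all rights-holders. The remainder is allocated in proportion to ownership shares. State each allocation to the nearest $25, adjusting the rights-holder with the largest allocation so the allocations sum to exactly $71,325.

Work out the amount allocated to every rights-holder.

Kowalski: $13,725; Bergstrom: $14,725; Dube: $23,575; Marchetti: $19,300

$16,400 shared equally gives $4,100 per rights-holder.
Remainder $54,925 by ownership shares (total 13,094): Kowalski 9,630.96 → $9,625; Bergstrom 10,629.29 → $10,625; Dube 19,459.07 → $19,450; Marchetti 15,205.68 → $15,200.
Rounding difference +$25 on remainder applied to Dube.
Totals: Kowalski $4,100 + $9,625 = $13,725; Bergstrom $4,100 + $10,625 = $14,725; Dube $4,100 + $19,475 = $23,575; Marchetti $4,100 + $15,200 = $19,300.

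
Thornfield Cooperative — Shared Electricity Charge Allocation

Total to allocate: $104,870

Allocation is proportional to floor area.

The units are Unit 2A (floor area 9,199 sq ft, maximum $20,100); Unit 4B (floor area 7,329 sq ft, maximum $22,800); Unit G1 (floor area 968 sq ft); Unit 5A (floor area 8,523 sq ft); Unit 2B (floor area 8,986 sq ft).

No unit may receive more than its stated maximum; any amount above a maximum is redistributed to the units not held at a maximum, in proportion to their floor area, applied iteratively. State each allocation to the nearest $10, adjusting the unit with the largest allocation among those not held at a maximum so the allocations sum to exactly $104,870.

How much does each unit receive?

Combined floor area = 35,005.
Unconstrained shares: Unit 2A 27,558.90; Unit 4B 21,956.64; Unit G1 2,899.99; Unit 5A 25,533.70; Unit 2B 26,920.78.
Held at cap: Unit 2A ($20,100); balance $84,770 reallocated over remaining floor area 25,806.
Held at cap: Unit 4B ($22,800); balance $61,970 reallocated over remaining floor area 18,477.
Shares after redistribution: Unit G1 3,246.57 → $3,250; Unit 5A 28,585.28 → $28,590; Unit 2B 30,138.14 → $30,140.
Rounding difference −$10 applied to Unit 2B → $30,130.

Unit 2A: $20,100 · Unit 4B: $22,800 · Unit G1: $3,250 · Unit 5A: $28,590 · Unit 2B: $30,130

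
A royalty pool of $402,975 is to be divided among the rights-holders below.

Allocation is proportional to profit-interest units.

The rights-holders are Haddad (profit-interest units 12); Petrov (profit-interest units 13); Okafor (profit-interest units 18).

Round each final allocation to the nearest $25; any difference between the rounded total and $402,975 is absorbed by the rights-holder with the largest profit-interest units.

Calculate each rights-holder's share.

Profit-interest units total: 43.
Raw shares: Haddad 12/43 × $402,975 = 112,458.14; Petrov 13/43 × $402,975 = 121,829.65; Okafor 18/43 × $402,975 = 168,687.21.
After rounding ($25): Haddad $112,450; Petrov $121,825; Okafor $168,675. Sum = $402,950.
Difference $402,975 − $402,950 = +$25 applied to largest profit-interest units (Okafor): Okafor becomes $168,700.

Haddad: $112,450 · Petrov: $121,825 · Okafor: $168,700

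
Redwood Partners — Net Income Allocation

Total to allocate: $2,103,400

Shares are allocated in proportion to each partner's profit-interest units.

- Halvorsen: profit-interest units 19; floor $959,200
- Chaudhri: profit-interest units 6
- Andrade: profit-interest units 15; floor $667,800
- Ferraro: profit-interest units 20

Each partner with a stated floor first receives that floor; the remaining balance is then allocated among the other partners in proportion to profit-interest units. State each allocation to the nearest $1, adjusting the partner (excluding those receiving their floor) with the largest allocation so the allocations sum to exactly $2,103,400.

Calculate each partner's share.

Halvorsen: $959,200; Chaudhri: $109,938; Andrade: $667,800; Ferraro: $366,462

Fund the minimums — Halvorsen $959,200; Andrade $667,800. Residual $476,400.
Residual split over remaining profit-interest units 26: Chaudhri 109,938.46 → $109,938; Ferraro 366,461.54 → $366,462.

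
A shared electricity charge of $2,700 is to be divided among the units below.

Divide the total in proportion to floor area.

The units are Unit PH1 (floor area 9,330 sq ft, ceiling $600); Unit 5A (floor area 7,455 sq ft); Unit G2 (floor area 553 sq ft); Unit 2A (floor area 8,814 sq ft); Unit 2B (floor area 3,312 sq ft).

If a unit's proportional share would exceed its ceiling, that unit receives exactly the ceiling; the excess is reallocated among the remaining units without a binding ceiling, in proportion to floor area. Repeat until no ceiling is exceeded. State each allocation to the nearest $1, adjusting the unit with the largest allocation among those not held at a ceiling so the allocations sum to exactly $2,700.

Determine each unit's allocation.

Combined floor area = 29,464.
Unconstrained shares: Unit PH1 854.98; Unit 5A 683.16; Unit G2 50.68; Unit 2A 807.69; Unit 2B 303.503.
Capped: Unit PH1 ($600); balance $2,100 reallocated over remaining floor area 20,134.
Remaining shares: Unit 5A 777.57 → $778; Unit G2 57.68 → $58; Unit 2A 919.31 → $919; Unit 2B 345.45 → $345.

Unit PH1: $600 | Unit 5A: $778 | Unit G2: $58 | Unit 2A: $919 | Unit 2B: $345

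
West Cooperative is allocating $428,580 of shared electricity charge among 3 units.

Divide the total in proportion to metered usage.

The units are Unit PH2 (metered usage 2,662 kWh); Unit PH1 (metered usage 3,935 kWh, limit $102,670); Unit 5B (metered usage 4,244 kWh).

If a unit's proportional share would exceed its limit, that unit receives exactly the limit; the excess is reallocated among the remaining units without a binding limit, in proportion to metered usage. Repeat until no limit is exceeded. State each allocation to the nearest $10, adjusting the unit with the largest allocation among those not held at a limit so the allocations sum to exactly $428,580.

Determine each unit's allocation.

Unit PH2: $125,630 | Unit PH1: $102,670 | Unit 5B: $200,280

Total metered usage = 10,841.
Unconstrained shares: Unit PH2 105,237.52; Unit PH1 155,563.35; Unit 5B 167,779.13.
Cap binds for Unit PH1 ($102,670); residual $325,910 reallocated over remaining metered usage 6,906.
Shares after redistribution: Unit PH2 125,625.89 → $125,630; Unit 5B 200,284.11 → $200,280.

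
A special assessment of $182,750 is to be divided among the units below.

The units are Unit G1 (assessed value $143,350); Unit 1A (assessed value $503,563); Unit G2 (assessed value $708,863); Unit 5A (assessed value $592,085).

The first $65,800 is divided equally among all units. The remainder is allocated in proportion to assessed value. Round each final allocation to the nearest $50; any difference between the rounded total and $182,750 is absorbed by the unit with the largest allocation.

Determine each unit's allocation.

Unit G1: $25,050 · Unit 1A: $46,700 · Unit G2: $59,000 · Unit 5A: $52,000

Equal tier: $65,800 ÷ 4 = $16,450 apiece.
Remainder $116,950 by assessed value (total 1,947,861): Unit G1 8,606.77 → $8,600; Unit 1A 30,234.03 → $30,250; Unit G2 42,560.29 → $42,550; Unit 5A 35,548.91 → $35,550.
Totals: Unit G1 $16,450 + $8,600 = $25,050; Unit 1A $16,450 + $30,250 = $46,700; Unit G2 $16,450 + $42,550 = $59,000; Unit 5A $16,450 + $35,550 = $52,000.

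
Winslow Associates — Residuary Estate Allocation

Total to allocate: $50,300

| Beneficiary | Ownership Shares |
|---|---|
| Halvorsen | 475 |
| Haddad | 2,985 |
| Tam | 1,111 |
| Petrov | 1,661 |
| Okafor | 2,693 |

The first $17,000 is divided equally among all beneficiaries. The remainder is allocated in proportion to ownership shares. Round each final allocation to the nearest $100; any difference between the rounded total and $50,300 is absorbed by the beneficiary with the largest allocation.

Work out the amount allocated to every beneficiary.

First tranche $17,000 split equally: $3,400 each.
Remainder $33,300 by ownership shares (total 8,925): Halvorsen 1,772.27 → $1,800; Haddad 11,137.31 → $11,100; Tam 4,145.24 → $4,100; Petrov 6,197.34 → $6,200; Okafor 10,047.83 → $10,000.
Rounding difference +$100 on remainder applied to Haddad.
Totals: Halvorsen $3,400 + $1,800 = $5,200; Haddad $3,400 + $11,200 = $14,600; Tam $3,400 + $4,100 = $7,500; Petrov $3,400 + $6,200 = $9,600; Okafor $3,400 + $10,000 = $13,400.

Halvorsen: $5,200; Haddad: $14,600; Tam: $7,500; Petrov: $9,600; Okafor: $13,400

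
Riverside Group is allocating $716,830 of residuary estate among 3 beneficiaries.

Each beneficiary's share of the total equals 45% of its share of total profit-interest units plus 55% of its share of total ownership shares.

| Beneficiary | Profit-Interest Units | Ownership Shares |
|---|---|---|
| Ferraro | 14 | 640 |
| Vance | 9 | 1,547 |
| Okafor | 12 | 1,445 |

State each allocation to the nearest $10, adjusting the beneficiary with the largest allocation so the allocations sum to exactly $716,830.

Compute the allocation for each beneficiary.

Totals — profit-interest units 35, ownership shares 3,632.
Blended shares (45% profit-interest units + 55% ownership shares): Ferraro 0.2769; Vance 0.3500; Okafor 0.3731.
Pro-rata amounts: Ferraro 198,501.91; Vance 250,875.56; Okafor 267,452.53.
At nearest $10: Ferraro $198,500; Vance $250,880; Okafor $267,450. Sum = $716,830.
Sum already equals the total — no adjustment.

Ferraro: $198,500 · Vance: $250,880 · Okafor: $267,450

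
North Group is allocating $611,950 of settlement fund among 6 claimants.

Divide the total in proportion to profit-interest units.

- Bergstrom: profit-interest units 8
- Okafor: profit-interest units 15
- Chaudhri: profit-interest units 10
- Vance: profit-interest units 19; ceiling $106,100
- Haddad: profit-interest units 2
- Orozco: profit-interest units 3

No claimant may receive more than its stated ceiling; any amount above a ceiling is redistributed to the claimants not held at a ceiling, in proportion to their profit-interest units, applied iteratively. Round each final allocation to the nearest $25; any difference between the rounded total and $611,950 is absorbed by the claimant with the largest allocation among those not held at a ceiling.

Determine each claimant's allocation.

Bergstrom: $106,500 | Okafor: $199,675 | Chaudhri: $133,125 | Vance: $106,100 | Haddad: $26,625 | Orozco: $39,925

Total profit-interest units = 57.
Unconstrained shares: Bergstrom 85,887.72; Okafor 161,039.47; Chaudhri 107,359.65; Vance 203,983.33; Haddad 21,471.93; Orozco 32,207.89.
Cap binds for Vance ($106,100); balance $505,850 reallocated over remaining profit-interest units 38.
Shares after redistribution: Bergstrom 106,494.74 → $106,500; Okafor 199,677.63 → $199,675; Chaudhri 133,118.42 → $133,125; Haddad 26,623.68 → $26,625; Orozco 39,935.53 → $39,925.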